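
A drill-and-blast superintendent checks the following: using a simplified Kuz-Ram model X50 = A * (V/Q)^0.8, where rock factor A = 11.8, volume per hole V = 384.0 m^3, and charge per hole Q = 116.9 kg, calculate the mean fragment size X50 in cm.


30.5559 cm

Compute V/Q:
V/Q = 384.0 / 116.9 = 3.284858854
Raise to the power 0.8:
(V/Q)^0.8 = 3.284858854^0.8 = 2.589484827
Multiply by A:
X50 = 11.8 * 2.589484827
= 30.5559 cm


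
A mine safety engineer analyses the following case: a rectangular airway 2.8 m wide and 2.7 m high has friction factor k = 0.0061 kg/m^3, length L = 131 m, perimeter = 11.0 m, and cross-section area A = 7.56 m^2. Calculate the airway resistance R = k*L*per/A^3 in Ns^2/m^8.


0.0203 Ns^2/m^8

Compute the numerator:
k * L * per = 0.0061 * 131 * 11.0
= 8.7901
Compute the denominator:
A^3 = 7.56^3 = 432.081216
Resistance:
R = 8.7901 / 432.081216
= 0.0203 Ns^2/m^8


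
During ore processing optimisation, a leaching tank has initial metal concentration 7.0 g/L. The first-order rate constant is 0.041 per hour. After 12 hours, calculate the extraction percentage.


Compute the exponent:
-k * t = -0.041 * 12 = -0.492
Remaining concentration:
C = 7.0 * exp(-0.492)
= 7.0 * 0.6114023658
= 4.279816561 g/L
Extracted = 7.0 - 4.279816561 = 2.720183439 g/L
Extraction % = 2.720183439 / 7.0 * 100
= 38.8598%

38.8598%


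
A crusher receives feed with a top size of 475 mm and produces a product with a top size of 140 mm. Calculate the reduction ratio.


3.3929

Reduction ratio = feed size / product size
= 475 / 140
= 3.3929


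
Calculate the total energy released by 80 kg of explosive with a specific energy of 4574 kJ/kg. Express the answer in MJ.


365.92 MJ

Energy = mass * specific_energy / 1000
= 80 * 4574 / 1000
= 365920 / 1000
= 365.92 MJ


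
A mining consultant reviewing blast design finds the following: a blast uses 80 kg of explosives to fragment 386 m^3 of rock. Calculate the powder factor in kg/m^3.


0.2073 kg/m^3

Powder factor = explosive mass / rock volume
= 80 / 386
= 0.2073 kg/m^3


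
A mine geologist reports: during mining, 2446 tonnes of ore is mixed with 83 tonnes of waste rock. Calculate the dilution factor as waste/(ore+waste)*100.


Total material = ore + waste
= 2446 + 83 = 2529 tonnes
Dilution = waste / total * 100
= 83 / 2529 * 100
= 0.03281929616 * 100
= 3.2819%

3.2819%


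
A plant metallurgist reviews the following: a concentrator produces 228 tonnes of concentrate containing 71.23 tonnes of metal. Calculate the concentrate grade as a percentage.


31.2412%

Grade = (metal in concentrate / concentrate mass) * 100
= (71.23 / 228) * 100
= 0.3124122807 * 100
= 31.2412%


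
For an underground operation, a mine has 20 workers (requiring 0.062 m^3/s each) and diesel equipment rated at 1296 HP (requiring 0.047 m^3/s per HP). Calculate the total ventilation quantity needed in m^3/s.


62.152 m^3/s

Airflow for workers:
Q_people = 20 * 0.062 = 1.24 m^3/s
Airflow for diesel equipment:
Q_diesel = 1296 * 0.047 = 60.912 m^3/s
Total ventilation:
Q_total = 1.24 + 60.912
= 62.152 m^3/s


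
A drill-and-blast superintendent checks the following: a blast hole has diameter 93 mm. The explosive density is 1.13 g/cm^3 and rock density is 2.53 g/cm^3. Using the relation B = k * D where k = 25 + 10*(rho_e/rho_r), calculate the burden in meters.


2.7404 m

First, compute k:
rho_e / rho_r = 1.13 / 2.53 = 0.4466403162
k = 25 + 10 * 0.4466403162 = 29.46640316
Then, compute burden:
B = k * D / 1000 = 29.46640316 * 93 / 1000
= 2740.375494 / 1000
= 2.7404 m


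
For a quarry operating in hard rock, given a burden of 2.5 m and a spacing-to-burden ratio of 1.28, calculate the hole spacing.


Spacing = burden * ratio
= 2.5 * 1.28
= 3.2 m

3.2 m


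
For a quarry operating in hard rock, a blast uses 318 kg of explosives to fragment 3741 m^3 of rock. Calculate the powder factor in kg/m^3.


Powder factor = explosive mass / rock volume
= 318 / 3741
= 0.085 kg/m^3

0.085 kg/m^3


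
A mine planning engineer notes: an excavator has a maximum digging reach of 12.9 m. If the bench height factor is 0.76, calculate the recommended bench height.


9.804 m

Bench height = reach * factor
= 12.9 * 0.76
= 9.804 m


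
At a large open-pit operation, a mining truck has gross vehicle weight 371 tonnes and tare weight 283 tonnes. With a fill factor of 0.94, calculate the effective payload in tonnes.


82.72 tonnes

Maximum payload = gross - tare
= 371 - 283 = 88 tonnes
Effective payload = max payload * fill factor
= 88 * 0.94
= 82.72 tonnes


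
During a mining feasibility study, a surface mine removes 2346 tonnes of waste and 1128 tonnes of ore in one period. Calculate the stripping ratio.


2.0798

Stripping ratio = waste tonnage / ore tonnage
= 2346 / 1128
= 2.0798


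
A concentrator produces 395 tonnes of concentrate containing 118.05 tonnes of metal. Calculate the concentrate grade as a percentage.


Grade = (metal in concentrate / concentrate mass) * 100
= (118.05 / 395) * 100
= 0.2988607595 * 100
= 29.8861%

29.8861%


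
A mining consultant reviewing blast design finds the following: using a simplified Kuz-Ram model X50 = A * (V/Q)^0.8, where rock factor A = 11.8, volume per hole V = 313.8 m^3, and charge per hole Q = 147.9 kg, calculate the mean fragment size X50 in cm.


Compute V/Q:
V/Q = 313.8 / 147.9 = 2.121703854
Raise to the power 0.8:
(V/Q)^0.8 = 2.121703854^0.8 = 1.825356986
Multiply by A:
X50 = 11.8 * 1.825356986
= 21.5392 cm

21.5392 cm


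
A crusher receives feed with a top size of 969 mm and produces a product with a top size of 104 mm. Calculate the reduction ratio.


9.3173

Reduction ratio = feed size / product size
= 969 / 104
= 9.3173


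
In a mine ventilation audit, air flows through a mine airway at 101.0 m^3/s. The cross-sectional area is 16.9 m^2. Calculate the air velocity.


Velocity = flow rate / cross-sectional area
= 101.0 / 16.9
= 5.9763 m/s

5.9763 m/s


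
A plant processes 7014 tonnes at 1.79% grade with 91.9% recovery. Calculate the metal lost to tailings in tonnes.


10.1696 tonnes

Total metal in feed:
= 7014 * 1.79 / 100 = 125.5506 tonnes
Metal recovered:
= 125.5506 * 91.9 / 100 = 115.3810014 tonnes
Metal lost to tailings:
= 125.5506 - 115.3810014
= 10.1696 tonnes


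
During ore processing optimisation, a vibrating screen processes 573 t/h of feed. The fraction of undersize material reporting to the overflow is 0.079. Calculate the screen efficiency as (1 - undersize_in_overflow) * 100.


92.1%

Screen efficiency = (1 - fraction of undersize in overflow) * 100
= (1 - 0.079) * 100
= 0.921 * 100
= 92.1%


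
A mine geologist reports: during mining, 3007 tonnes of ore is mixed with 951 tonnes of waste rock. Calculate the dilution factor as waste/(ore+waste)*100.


24.0273%

Total material = ore + waste
= 3007 + 951 = 3958 tonnes
Dilution = waste / total * 100
= 951 / 3958 * 100
= 0.2402728651 * 100
= 24.0273%


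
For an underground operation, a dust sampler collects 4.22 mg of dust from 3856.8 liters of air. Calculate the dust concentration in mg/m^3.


Convert liters to m^3: 1 m^3 = 1000 L
Concentration = mass / volume * 1000
= 4.22 / 3856.8 * 1000
= 0.001094171334 * 1000
= 1.0942 mg/m^3

1.0942 mg/m^3


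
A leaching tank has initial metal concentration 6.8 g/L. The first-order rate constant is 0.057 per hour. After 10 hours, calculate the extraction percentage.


Compute the exponent:
-k * t = -0.057 * 10 = -0.57
Remaining concentration:
C = 6.8 * exp(-0.57)
= 6.8 * 0.5655254387
= 3.845572983 g/L
Extracted = 6.8 - 3.845572983 = 2.954427017 g/L
Extraction % = 2.954427017 / 6.8 * 100
= 43.4475%

43.4475%


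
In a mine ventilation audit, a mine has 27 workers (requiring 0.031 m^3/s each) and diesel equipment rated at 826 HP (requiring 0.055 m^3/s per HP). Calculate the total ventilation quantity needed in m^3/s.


46.267 m^3/s

Airflow for workers:
Q_people = 27 * 0.031 = 0.837 m^3/s
Airflow for diesel equipment:
Q_diesel = 826 * 0.055 = 45.43 m^3/s
Total ventilation:
Q_total = 0.837 + 45.43
= 46.267 m^3/s


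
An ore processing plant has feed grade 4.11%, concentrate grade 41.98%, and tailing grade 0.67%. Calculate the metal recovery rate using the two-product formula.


85.0558%

Using the two-product formula:
R = 100 * c * (f - t) / (f * (c - t))
Numerator = 100 * 41.98 * (4.11 - 0.67)
= 100 * 41.98 * 3.44
= 14441.12
Denominator = 4.11 * (41.98 - 0.67)
= 4.11 * 41.31
= 169.7841
R = 14441.12 / 169.7841
= 85.0558%


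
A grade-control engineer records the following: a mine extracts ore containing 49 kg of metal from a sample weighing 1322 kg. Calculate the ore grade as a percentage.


3.7065%

Ore grade = (metal mass / ore mass) * 100
= (49 / 1322) * 100
= 0.03706505295 * 100
= 3.7065%


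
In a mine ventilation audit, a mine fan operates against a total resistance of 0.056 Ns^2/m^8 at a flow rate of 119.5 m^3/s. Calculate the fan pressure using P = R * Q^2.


Compute Q^2:
Q^2 = 119.5^2 = 14280.25
Compute pressure:
P = R * Q^2 = 0.056 * 14280.25
= 799.694 Pa

799.694 Pa


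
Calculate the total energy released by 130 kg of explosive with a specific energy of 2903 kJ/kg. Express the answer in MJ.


Energy = mass * specific_energy / 1000
= 130 * 2903 / 1000
= 377390 / 1000
= 377.39 MJ

377.39 MJ


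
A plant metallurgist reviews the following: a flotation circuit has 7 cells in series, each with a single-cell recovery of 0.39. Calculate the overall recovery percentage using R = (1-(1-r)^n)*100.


96.8573%

Complement of single-cell recovery:
1 - r = 1 - 0.39 = 0.61
Raise to power n:
(1 - r)^7 = 0.61^7 = 0.03142742836
Overall recovery:
R = (1 - 0.03142742836) * 100
= 96.8573%


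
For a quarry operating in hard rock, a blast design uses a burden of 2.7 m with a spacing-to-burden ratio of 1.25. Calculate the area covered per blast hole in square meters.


9.1125 m^2

First, find the spacing:
Spacing = burden * ratio = 2.7 * 1.25
= 3.375 m
Then, calculate the area:
Area = burden * spacing = 2.7 * 3.375
= 9.1125 m^2


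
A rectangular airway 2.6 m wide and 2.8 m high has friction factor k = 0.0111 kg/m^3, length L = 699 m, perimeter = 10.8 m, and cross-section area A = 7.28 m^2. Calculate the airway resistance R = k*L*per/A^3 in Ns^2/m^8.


0.2172 Ns^2/m^8

Compute the numerator:
k * L * per = 0.0111 * 699 * 10.8
= 83.79612
Compute the denominator:
A^3 = 7.28^3 = 385.828352
Resistance:
R = 83.79612 / 385.828352
= 0.2172 Ns^2/m^8


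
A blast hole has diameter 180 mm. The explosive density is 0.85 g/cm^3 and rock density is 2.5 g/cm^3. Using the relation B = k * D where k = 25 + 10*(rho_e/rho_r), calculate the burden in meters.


First, compute k:
rho_e / rho_r = 0.85 / 2.5 = 0.34
k = 25 + 10 * 0.34 = 28.4
Then, compute burden:
B = k * D / 1000 = 28.4 * 180 / 1000
= 5112 / 1000
= 5.112 m

5.112 m


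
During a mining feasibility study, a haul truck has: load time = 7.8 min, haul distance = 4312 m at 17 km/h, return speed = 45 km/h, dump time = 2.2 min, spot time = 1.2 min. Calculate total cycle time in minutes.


Convert haul speed to m/min: 17 * 1000/60 = 283.3333333 m/min
Haul time = 4312 / 283.3333333 = 15.21882353 min
Convert return speed to m/min: 45 * 1000/60 = 750 m/min
Return time = 4312 / 750 = 5.749333333 min
Total cycle time:
= 7.8 + 15.21882353 + 2.2 + 5.749333333 + 1.2
= 32.1682 min

32.1682 min


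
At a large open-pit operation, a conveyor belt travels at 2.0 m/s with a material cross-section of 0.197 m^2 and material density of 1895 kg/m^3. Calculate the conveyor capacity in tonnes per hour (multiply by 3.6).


2687.868 t/h

Volumetric flow = speed * area
= 2.0 * 0.197 = 0.394 m^3/s
Mass flow = volumetric * density
= 0.394 * 1895 = 746.63 kg/s
Convert to t/h: multiply by 3.6
Capacity = 746.63 * 3.6
= 2687.868 t/h


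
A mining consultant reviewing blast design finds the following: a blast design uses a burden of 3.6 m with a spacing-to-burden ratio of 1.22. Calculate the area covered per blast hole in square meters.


15.8112 m^2

First, find the spacing:
Spacing = burden * ratio = 3.6 * 1.22
= 4.392 m
Then, calculate the area:
Area = burden * spacing = 3.6 * 4.392
= 15.8112 m^2


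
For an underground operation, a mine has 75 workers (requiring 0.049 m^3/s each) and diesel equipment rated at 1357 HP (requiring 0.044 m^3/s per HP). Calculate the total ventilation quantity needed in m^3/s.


63.383 m^3/s

Airflow for workers:
Q_people = 75 * 0.049 = 3.675 m^3/s
Airflow for diesel equipment:
Q_diesel = 1357 * 0.044 = 59.708 m^3/s
Total ventilation:
Q_total = 3.675 + 59.708
= 63.383 m^3/s


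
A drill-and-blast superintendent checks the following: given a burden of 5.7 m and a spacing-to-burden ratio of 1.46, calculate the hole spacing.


8.322 m

Spacing = burden * ratio
= 5.7 * 1.46
= 8.322 m


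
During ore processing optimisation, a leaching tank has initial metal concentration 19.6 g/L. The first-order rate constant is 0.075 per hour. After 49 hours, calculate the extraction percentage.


97.4651%

Compute the exponent:
-k * t = -0.075 * 49 = -3.675
Remaining concentration:
C = 19.6 * exp(-3.675)
= 19.6 * 0.02534940552
= 0.4968483482 g/L
Extracted = 19.6 - 0.4968483482 = 19.10315165 g/L
Extraction % = 19.10315165 / 19.6 * 100
= 97.4651%


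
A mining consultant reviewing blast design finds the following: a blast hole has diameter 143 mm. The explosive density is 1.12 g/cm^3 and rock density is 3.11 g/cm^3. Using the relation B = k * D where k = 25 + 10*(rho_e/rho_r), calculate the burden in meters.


First, compute k:
rho_e / rho_r = 1.12 / 3.11 = 0.3601286174
k = 25 + 10 * 0.3601286174 = 28.60128617
Then, compute burden:
B = k * D / 1000 = 28.60128617 * 143 / 1000
= 4089.983923 / 1000
= 4.09 m

4.09 m


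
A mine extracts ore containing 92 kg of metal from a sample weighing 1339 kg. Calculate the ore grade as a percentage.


6.8708%

Ore grade = (metal mass / ore mass) * 100
= (92 / 1339) * 100
= 0.06870799104 * 100
= 6.8708%


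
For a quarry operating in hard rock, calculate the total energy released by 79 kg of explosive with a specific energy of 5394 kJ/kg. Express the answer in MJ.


Energy = mass * specific_energy / 1000
= 79 * 5394 / 1000
= 426126 / 1000
= 426.126 MJ

426.126 MJ


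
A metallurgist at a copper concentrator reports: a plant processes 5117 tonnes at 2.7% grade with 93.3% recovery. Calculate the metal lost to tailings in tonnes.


9.2567 tonnes

Total metal in feed:
= 5117 * 2.7 / 100 = 138.159 tonnes
Metal recovered:
= 138.159 * 93.3 / 100 = 128.902347 tonnes
Metal lost to tailings:
= 138.159 - 128.902347
= 9.2567 tonnes


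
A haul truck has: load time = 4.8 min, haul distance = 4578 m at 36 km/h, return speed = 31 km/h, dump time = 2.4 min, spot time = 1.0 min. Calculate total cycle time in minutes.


Convert haul speed to m/min: 36 * 1000/60 = 600 m/min
Haul time = 4578 / 600 = 7.63 min
Convert return speed to m/min: 31 * 1000/60 = 516.6666667 m/min
Return time = 4578 / 516.6666667 = 8.860645161 min
Total cycle time:
= 4.8 + 7.63 + 2.4 + 8.860645161 + 1.0
= 24.6906 min

24.6906 min


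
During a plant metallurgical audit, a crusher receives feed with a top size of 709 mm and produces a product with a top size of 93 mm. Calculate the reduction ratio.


Reduction ratio = feed size / product size
= 709 / 93
= 7.6237

7.6237


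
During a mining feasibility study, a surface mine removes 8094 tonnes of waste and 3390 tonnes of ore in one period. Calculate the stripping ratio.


2.3876

Stripping ratio = waste tonnage / ore tonnage
= 8094 / 3390
= 2.3876


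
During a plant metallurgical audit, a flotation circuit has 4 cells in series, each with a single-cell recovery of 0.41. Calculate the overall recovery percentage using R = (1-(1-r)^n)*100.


Complement of single-cell recovery:
1 - r = 1 - 0.41 = 0.59
Raise to power n:
(1 - r)^4 = 0.59^4 = 0.12117361
Overall recovery:
R = (1 - 0.12117361) * 100
= 87.8826%

87.8826%


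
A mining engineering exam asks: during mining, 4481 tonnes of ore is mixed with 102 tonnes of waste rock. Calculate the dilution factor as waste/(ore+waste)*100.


Total material = ore + waste
= 4481 + 102 = 4583 tonnes
Dilution = waste / total * 100
= 102 / 4583 * 100
= 0.02225616408 * 100
= 2.2256%

2.2256%


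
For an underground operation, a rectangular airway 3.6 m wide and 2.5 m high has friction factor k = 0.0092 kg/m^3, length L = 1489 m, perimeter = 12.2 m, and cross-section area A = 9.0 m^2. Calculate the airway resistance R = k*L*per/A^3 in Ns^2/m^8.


0.2293 Ns^2/m^8

Compute the numerator:
k * L * per = 0.0092 * 1489 * 12.2
= 167.12536
Compute the denominator:
A^3 = 9.0^3 = 729
Resistance:
R = 167.12536 / 729
= 0.2293 Ns^2/m^8


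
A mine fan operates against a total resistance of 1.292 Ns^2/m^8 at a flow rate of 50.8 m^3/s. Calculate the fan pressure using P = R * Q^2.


Compute Q^2:
Q^2 = 50.8^2 = 2580.64
Compute pressure:
P = R * Q^2 = 1.292 * 2580.64
= 3334.1869 Pa

3334.1869 Pa


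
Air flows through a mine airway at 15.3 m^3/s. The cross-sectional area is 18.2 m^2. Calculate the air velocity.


0.8407 m/s

Velocity = flow rate / cross-sectional area
= 15.3 / 18.2
= 0.8407 m/s


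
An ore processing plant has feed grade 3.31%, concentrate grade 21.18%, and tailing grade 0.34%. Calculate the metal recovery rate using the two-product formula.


Using the two-product formula:
R = 100 * c * (f - t) / (f * (c - t))
Numerator = 100 * 21.18 * (3.31 - 0.34)
= 100 * 21.18 * 2.97
= 6290.46
Denominator = 3.31 * (21.18 - 0.34)
= 3.31 * 20.84
= 68.9804
R = 6290.46 / 68.9804
= 91.192%

91.192%


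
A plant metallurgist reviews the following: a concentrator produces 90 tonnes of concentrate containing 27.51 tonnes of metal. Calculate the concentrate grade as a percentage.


Grade = (metal in concentrate / concentrate mass) * 100
= (27.51 / 90) * 100
= 0.3056666667 * 100
= 30.5667%

30.5667%


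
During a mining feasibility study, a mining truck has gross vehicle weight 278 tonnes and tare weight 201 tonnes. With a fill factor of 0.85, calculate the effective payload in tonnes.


65.45 tonnes

Maximum payload = gross - tare
= 278 - 201 = 77 tonnes
Effective payload = max payload * fill factor
= 77 * 0.85
= 65.45 tonnes


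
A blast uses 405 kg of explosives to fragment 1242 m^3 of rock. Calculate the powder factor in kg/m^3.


0.3261 kg/m^3

Powder factor = explosive mass / rock volume
= 405 / 1242
= 0.3261 kg/m^3


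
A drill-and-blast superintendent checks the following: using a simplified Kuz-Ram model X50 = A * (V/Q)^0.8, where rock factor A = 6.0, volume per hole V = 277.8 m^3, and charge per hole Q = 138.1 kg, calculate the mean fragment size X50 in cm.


10.495 cm

Compute V/Q:
V/Q = 277.8 / 138.1 = 2.011585807
Raise to the power 0.8:
(V/Q)^0.8 = 2.011585807^0.8 = 1.749165288
Multiply by A:
X50 = 6.0 * 1.749165288
= 10.495 cm


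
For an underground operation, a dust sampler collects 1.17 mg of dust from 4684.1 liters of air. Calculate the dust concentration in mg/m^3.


0.2498 mg/m^3

Convert liters to m^3: 1 m^3 = 1000 L
Concentration = mass / volume * 1000
= 1.17 / 4684.1 * 1000
= 0.0002497811746 * 1000
= 0.2498 mg/m^3


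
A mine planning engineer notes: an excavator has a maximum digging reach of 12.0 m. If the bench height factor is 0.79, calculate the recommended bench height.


Bench height = reach * factor
= 12.0 * 0.79
= 9.48 m

9.48 m


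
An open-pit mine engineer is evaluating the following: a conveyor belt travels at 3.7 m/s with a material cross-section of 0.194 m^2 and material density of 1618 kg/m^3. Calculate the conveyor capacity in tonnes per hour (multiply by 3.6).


Volumetric flow = speed * area
= 3.7 * 0.194 = 0.7178 m^3/s
Mass flow = volumetric * density
= 0.7178 * 1618 = 1161.4004 kg/s
Convert to t/h: multiply by 3.6
Capacity = 1161.4004 * 3.6
= 4181.0414 t/h

4181.0414 t/h


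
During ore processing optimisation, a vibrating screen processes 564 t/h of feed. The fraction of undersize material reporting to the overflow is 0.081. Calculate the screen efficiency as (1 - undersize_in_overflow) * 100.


Screen efficiency = (1 - fraction of undersize in overflow) * 100
= (1 - 0.081) * 100
= 0.919 * 100
= 91.9%

91.9%


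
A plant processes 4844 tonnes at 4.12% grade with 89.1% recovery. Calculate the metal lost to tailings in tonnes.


21.7534 tonnes

Total metal in feed:
= 4844 * 4.12 / 100 = 199.5728 tonnes
Metal recovered:
= 199.5728 * 89.1 / 100 = 177.8193648 tonnes
Metal lost to tailings:
= 199.5728 - 177.8193648
= 21.7534 tonnes


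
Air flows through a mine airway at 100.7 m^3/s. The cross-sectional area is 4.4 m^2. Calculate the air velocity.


22.8864 m/s

Velocity = flow rate / cross-sectional area
= 100.7 / 4.4
= 22.8864 m/s


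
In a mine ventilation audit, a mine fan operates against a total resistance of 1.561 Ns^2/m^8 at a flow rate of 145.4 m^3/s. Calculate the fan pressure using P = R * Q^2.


33001.3508 Pa

Compute Q^2:
Q^2 = 145.4^2 = 21141.16
Compute pressure:
P = R * Q^2 = 1.561 * 21141.16
= 33001.3508 Pa


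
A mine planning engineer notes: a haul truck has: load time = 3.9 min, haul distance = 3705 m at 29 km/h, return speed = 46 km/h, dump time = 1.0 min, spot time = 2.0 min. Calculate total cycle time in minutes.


19.3981 min

Convert haul speed to m/min: 29 * 1000/60 = 483.3333333 m/min
Haul time = 3705 / 483.3333333 = 7.665517241 min
Convert return speed to m/min: 46 * 1000/60 = 766.6666667 m/min
Return time = 3705 / 766.6666667 = 4.832608696 min
Total cycle time:
= 3.9 + 7.665517241 + 1.0 + 4.832608696 + 2.0
= 19.3981 min


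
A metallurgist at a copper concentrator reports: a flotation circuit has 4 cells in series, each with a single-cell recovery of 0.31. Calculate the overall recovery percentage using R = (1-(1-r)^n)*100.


77.3329%

Complement of single-cell recovery:
1 - r = 1 - 0.31 = 0.69
Raise to power n:
(1 - r)^4 = 0.69^4 = 0.22667121
Overall recovery:
R = (1 - 0.22667121) * 100
= 77.3329%


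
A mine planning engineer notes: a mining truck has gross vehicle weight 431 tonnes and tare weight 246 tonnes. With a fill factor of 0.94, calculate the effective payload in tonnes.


173.9 tonnes

Maximum payload = gross - tare
= 431 - 246 = 185 tonnes
Effective payload = max payload * fill factor
= 185 * 0.94
= 173.9 tonnes


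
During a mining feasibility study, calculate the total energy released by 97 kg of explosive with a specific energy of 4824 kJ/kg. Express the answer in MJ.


467.928 MJ

Energy = mass * specific_energy / 1000
= 97 * 4824 / 1000
= 467928 / 1000
= 467.928 MJ


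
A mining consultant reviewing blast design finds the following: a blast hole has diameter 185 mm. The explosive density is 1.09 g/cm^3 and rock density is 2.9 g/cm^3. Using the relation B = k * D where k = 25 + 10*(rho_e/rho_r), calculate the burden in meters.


First, compute k:
rho_e / rho_r = 1.09 / 2.9 = 0.375862069
k = 25 + 10 * 0.375862069 = 28.75862069
Then, compute burden:
B = k * D / 1000 = 28.75862069 * 185 / 1000
= 5320.344828 / 1000
= 5.3203 m

5.3203 m


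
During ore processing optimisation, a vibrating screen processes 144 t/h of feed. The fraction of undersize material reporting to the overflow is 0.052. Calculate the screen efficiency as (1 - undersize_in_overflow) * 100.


94.8%

Screen efficiency = (1 - fraction of undersize in overflow) * 100
= (1 - 0.052) * 100
= 0.948 * 100
= 94.8%


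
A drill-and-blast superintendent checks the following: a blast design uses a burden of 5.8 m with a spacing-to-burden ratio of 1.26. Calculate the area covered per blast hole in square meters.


First, find the spacing:
Spacing = burden * ratio = 5.8 * 1.26
= 7.308 m
Then, calculate the area:
Area = burden * spacing = 5.8 * 7.308
= 42.3864 m^2

42.3864 m^2


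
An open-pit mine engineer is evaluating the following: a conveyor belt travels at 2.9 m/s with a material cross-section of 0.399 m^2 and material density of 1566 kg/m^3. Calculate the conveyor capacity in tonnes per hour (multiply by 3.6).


6523.267 t/h

Volumetric flow = speed * area
= 2.9 * 0.399 = 1.1571 m^3/s
Mass flow = volumetric * density
= 1.1571 * 1566 = 1812.0186 kg/s
Convert to t/h: multiply by 3.6
Capacity = 1812.0186 * 3.6
= 6523.267 t/h


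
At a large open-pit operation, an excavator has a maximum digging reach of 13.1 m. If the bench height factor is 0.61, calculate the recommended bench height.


7.991 m

Bench height = reach * factor
= 13.1 * 0.61
= 7.991 m


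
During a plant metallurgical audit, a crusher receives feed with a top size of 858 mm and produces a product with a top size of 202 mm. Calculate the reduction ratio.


Reduction ratio = feed size / product size
= 858 / 202
= 4.2475

4.2475


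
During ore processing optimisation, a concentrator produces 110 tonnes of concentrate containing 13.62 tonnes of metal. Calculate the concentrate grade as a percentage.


Grade = (metal in concentrate / concentrate mass) * 100
= (13.62 / 110) * 100
= 0.1238181818 * 100
= 12.3818%

12.3818%


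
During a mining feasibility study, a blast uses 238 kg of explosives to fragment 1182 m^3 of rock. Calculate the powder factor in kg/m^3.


Powder factor = explosive mass / rock volume
= 238 / 1182
= 0.2014 kg/m^3

0.2014 kg/m^3


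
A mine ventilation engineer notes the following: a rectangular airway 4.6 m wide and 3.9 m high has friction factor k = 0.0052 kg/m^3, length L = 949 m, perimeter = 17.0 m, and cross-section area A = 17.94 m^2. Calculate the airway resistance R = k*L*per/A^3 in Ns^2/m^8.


Compute the numerator:
k * L * per = 0.0052 * 949 * 17.0
= 83.8916
Compute the denominator:
A^3 = 17.94^3 = 5773.874184
Resistance:
R = 83.8916 / 5773.874184
= 0.0145 Ns^2/m^8

0.0145 Ns^2/m^8


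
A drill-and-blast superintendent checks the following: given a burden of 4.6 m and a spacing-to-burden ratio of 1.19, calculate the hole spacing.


Spacing = burden * ratio
= 4.6 * 1.19
= 5.474 m

5.474 m


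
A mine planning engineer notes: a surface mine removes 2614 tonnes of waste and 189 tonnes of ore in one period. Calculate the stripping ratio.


Stripping ratio = waste tonnage / ore tonnage
= 2614 / 189
= 13.8307

13.8307


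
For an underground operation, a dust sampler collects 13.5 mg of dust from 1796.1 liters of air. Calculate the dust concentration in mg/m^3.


Convert liters to m^3: 1 m^3 = 1000 L
Concentration = mass / volume * 1000
= 13.5 / 1796.1 * 1000
= 0.007516285285 * 1000
= 7.5163 mg/m^3

7.5163 mg/m^3


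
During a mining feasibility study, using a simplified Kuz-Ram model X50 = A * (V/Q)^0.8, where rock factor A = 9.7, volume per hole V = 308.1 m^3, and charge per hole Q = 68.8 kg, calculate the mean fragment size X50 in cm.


Compute V/Q:
V/Q = 308.1 / 68.8 = 4.478197674
Raise to the power 0.8:
(V/Q)^0.8 = 4.478197674^0.8 = 3.31804757
Multiply by A:
X50 = 9.7 * 3.31804757
= 32.1851 cm

32.1851 cm


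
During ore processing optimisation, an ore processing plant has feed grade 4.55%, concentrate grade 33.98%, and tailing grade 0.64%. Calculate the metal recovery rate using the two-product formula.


Using the two-product formula:
R = 100 * c * (f - t) / (f * (c - t))
Numerator = 100 * 33.98 * (4.55 - 0.64)
= 100 * 33.98 * 3.91
= 13286.18
Denominator = 4.55 * (33.98 - 0.64)
= 4.55 * 33.34
= 151.697
R = 13286.18 / 151.697
= 87.5837%

87.5837%


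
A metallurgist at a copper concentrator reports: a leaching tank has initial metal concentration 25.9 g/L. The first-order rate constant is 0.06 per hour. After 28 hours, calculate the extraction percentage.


81.3626%

Compute the exponent:
-k * t = -0.06 * 28 = -1.68
Remaining concentration:
C = 25.9 * exp(-1.68)
= 25.9 * 0.186373976
= 4.827085979 g/L
Extracted = 25.9 - 4.827085979 = 21.07291402 g/L
Extraction % = 21.07291402 / 25.9 * 100
= 81.3626%


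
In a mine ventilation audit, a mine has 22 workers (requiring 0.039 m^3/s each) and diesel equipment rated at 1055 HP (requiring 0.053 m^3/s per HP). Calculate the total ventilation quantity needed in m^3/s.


56.773 m^3/s

Airflow for workers:
Q_people = 22 * 0.039 = 0.858 m^3/s
Airflow for diesel equipment:
Q_diesel = 1055 * 0.053 = 55.915 m^3/s
Total ventilation:
Q_total = 0.858 + 55.915
= 56.773 m^3/s


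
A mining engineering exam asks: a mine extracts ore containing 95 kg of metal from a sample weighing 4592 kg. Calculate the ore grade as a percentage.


2.0688%

Ore grade = (metal mass / ore mass) * 100
= (95 / 4592) * 100
= 0.02068815331 * 100
= 2.0688%


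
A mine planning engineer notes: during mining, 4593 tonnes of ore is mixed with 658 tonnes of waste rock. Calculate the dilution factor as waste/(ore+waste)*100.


Total material = ore + waste
= 4593 + 658 = 5251 tonnes
Dilution = waste / total * 100
= 658 / 5251 * 100
= 0.1253094649 * 100
= 12.5309%

12.5309%


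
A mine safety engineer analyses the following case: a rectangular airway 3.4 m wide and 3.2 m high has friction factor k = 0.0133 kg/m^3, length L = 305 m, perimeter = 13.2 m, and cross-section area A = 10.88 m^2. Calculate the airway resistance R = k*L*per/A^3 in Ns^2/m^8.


0.0416 Ns^2/m^8

Compute the numerator:
k * L * per = 0.0133 * 305 * 13.2
= 53.5458
Compute the denominator:
A^3 = 10.88^3 = 1287.913472
Resistance:
R = 53.5458 / 1287.913472
= 0.0416 Ns^2/m^8


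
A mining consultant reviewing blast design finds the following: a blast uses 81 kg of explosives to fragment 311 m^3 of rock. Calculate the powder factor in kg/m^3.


Powder factor = explosive mass / rock volume
= 81 / 311
= 0.2605 kg/m^3

0.2605 kg/m^3


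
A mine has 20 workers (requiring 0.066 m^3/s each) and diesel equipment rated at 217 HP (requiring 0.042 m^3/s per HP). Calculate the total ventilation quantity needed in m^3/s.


Airflow for workers:
Q_people = 20 * 0.066 = 1.32 m^3/s
Airflow for diesel equipment:
Q_diesel = 217 * 0.042 = 9.114 m^3/s
Total ventilation:
Q_total = 1.32 + 9.114
= 10.434 m^3/s

10.434 m^3/s


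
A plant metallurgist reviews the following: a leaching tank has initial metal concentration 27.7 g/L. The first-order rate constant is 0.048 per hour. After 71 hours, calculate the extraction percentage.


96.6893%

Compute the exponent:
-k * t = -0.048 * 71 = -3.408
Remaining concentration:
C = 27.7 * exp(-3.408)
= 27.7 * 0.0331073489
= 0.9170735646 g/L
Extracted = 27.7 - 0.9170735646 = 26.78292644 g/L
Extraction % = 26.78292644 / 27.7 * 100
= 96.6893%


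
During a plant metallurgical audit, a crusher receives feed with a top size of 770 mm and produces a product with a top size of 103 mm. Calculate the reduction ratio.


Reduction ratio = feed size / product size
= 770 / 103
= 7.4757

7.4757


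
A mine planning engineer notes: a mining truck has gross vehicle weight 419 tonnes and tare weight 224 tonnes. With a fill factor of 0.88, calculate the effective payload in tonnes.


Maximum payload = gross - tare
= 419 - 224 = 195 tonnes
Effective payload = max payload * fill factor
= 195 * 0.88
= 171.6 tonnes

171.6 tonnes


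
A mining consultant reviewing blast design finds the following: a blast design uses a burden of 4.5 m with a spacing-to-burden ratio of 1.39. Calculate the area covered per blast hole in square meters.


28.1475 m^2

First, find the spacing:
Spacing = burden * ratio = 4.5 * 1.39
= 6.255 m
Then, calculate the area:
Area = burden * spacing = 4.5 * 6.255
= 28.1475 m^2


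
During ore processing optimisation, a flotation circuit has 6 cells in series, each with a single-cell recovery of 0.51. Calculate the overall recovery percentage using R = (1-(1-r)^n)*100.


98.6159%

Complement of single-cell recovery:
1 - r = 1 - 0.51 = 0.49
Raise to power n:
(1 - r)^6 = 0.49^6 = 0.0138412872
Overall recovery:
R = (1 - 0.0138412872) * 100
= 98.6159%


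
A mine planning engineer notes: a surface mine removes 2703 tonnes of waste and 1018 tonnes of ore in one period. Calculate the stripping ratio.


Stripping ratio = waste tonnage / ore tonnage
= 2703 / 1018
= 2.6552

2.6552


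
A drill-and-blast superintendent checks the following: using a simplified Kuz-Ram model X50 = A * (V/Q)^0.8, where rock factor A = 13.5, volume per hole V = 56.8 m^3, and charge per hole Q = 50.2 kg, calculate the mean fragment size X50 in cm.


14.9022 cm

Compute V/Q:
V/Q = 56.8 / 50.2 = 1.131474104
Raise to the power 0.8:
(V/Q)^0.8 = 1.131474104^0.8 = 1.103864317
Multiply by A:
X50 = 13.5 * 1.103864317
= 14.9022 cm


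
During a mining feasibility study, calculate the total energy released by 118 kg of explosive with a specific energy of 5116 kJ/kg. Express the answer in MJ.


Energy = mass * specific_energy / 1000
= 118 * 5116 / 1000
= 603688 / 1000
= 603.688 MJ

603.688 MJ


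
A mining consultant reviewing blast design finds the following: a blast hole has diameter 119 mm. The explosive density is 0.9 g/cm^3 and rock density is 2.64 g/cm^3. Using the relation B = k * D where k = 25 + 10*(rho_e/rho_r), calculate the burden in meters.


First, compute k:
rho_e / rho_r = 0.9 / 2.64 = 0.3409090909
k = 25 + 10 * 0.3409090909 = 28.40909091
Then, compute burden:
B = k * D / 1000 = 28.40909091 * 119 / 1000
= 3380.681818 / 1000
= 3.3807 m

3.3807 m


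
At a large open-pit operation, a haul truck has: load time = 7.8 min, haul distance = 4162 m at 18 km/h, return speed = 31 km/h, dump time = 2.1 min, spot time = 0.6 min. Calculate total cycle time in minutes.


Convert haul speed to m/min: 18 * 1000/60 = 300 m/min
Haul time = 4162 / 300 = 13.87333333 min
Convert return speed to m/min: 31 * 1000/60 = 516.6666667 m/min
Return time = 4162 / 516.6666667 = 8.055483871 min
Total cycle time:
= 7.8 + 13.87333333 + 2.1 + 8.055483871 + 0.6
= 32.4288 min

32.4288 min


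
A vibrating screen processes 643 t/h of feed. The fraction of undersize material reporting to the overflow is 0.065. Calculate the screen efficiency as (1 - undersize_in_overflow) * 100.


93.5%

Screen efficiency = (1 - fraction of undersize in overflow) * 100
= (1 - 0.065) * 100
= 0.935 * 100
= 93.5%


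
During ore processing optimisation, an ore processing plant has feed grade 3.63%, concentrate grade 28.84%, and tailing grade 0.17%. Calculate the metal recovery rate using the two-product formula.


95.882%

Using the two-product formula:
R = 100 * c * (f - t) / (f * (c - t))
Numerator = 100 * 28.84 * (3.63 - 0.17)
= 100 * 28.84 * 3.46
= 9978.64
Denominator = 3.63 * (28.84 - 0.17)
= 3.63 * 28.67
= 104.0721
R = 9978.64 / 104.0721
= 95.882%


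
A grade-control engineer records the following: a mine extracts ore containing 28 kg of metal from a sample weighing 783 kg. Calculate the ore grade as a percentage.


Ore grade = (metal mass / ore mass) * 100
= (28 / 783) * 100
= 0.03575989783 * 100
= 3.576%

3.576%


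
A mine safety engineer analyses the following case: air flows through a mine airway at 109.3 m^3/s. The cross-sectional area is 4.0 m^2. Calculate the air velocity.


Velocity = flow rate / cross-sectional area
= 109.3 / 4.0
= 27.325 m/s

27.325 m/s


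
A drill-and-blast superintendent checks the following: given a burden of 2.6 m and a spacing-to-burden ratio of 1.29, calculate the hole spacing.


Spacing = burden * ratio
= 2.6 * 1.29
= 3.354 m

3.354 m


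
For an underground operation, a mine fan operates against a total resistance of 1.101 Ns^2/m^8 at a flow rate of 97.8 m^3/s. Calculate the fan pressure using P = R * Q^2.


Compute Q^2:
Q^2 = 97.8^2 = 9564.84
Compute pressure:
P = R * Q^2 = 1.101 * 9564.84
= 10530.8888 Pa

10530.8888 Pa


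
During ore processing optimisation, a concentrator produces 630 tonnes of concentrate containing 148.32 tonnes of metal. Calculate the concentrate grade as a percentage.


23.5429%

Grade = (metal in concentrate / concentrate mass) * 100
= (148.32 / 630) * 100
= 0.2354285714 * 100
= 23.5429%


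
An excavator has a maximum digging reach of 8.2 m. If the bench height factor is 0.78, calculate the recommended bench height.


6.396 m

Bench height = reach * factor
= 8.2 * 0.78
= 6.396 m


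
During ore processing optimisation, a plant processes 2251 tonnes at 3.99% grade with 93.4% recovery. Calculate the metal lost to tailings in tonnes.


5.9278 tonnes

Total metal in feed:
= 2251 * 3.99 / 100 = 89.8149 tonnes
Metal recovered:
= 89.8149 * 93.4 / 100 = 83.8871166 tonnes
Metal lost to tailings:
= 89.8149 - 83.8871166
= 5.9278 tonnes


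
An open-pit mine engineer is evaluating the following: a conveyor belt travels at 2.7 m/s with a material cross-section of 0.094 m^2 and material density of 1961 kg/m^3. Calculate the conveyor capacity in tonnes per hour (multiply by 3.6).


1791.7265 t/h

Volumetric flow = speed * area
= 2.7 * 0.094 = 0.2538 m^3/s
Mass flow = volumetric * density
= 0.2538 * 1961 = 497.7018 kg/s
Convert to t/h: multiply by 3.6
Capacity = 497.7018 * 3.6
= 1791.7265 t/h


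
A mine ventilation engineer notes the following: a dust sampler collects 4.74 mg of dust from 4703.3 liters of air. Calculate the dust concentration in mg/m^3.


Convert liters to m^3: 1 m^3 = 1000 L
Concentration = mass / volume * 1000
= 4.74 / 4703.3 * 1000
= 0.001007803032 * 1000
= 1.0078 mg/m^3

1.0078 mg/m^3


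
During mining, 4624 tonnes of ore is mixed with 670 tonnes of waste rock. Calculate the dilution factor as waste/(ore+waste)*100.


Total material = ore + waste
= 4624 + 670 = 5294 tonnes
Dilution = waste / total * 100
= 670 / 5294 * 100
= 0.126558368 * 100
= 12.6558%

12.6558%


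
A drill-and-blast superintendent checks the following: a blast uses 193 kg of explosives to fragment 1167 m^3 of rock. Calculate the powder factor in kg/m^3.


Powder factor = explosive mass / rock volume
= 193 / 1167
= 0.1654 kg/m^3

0.1654 kg/m^3


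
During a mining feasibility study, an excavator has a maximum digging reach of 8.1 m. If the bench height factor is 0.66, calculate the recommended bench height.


5.346 m

Bench height = reach * factor
= 8.1 * 0.66
= 5.346 m


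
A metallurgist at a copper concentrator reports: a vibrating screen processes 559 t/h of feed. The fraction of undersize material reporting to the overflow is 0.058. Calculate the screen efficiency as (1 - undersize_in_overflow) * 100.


94.2%

Screen efficiency = (1 - fraction of undersize in overflow) * 100
= (1 - 0.058) * 100
= 0.942 * 100
= 94.2%


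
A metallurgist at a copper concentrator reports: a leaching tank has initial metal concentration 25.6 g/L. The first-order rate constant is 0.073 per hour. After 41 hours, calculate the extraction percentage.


Compute the exponent:
-k * t = -0.073 * 41 = -2.993
Remaining concentration:
C = 25.6 * exp(-2.993)
= 25.6 * 0.05013680048
= 1.283502092 g/L
Extracted = 25.6 - 1.283502092 = 24.31649791 g/L
Extraction % = 24.31649791 / 25.6 * 100
= 94.9863%

94.9863%


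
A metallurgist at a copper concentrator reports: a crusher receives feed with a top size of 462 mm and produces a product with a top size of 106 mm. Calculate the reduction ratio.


4.3585

Reduction ratio = feed size / product size
= 462 / 106
= 4.3585


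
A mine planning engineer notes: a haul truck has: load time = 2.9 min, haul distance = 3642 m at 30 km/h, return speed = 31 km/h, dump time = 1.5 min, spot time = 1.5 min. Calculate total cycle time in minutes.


Convert haul speed to m/min: 30 * 1000/60 = 500 m/min
Haul time = 3642 / 500 = 7.284 min
Convert return speed to m/min: 31 * 1000/60 = 516.6666667 m/min
Return time = 3642 / 516.6666667 = 7.049032258 min
Total cycle time:
= 2.9 + 7.284 + 1.5 + 7.049032258 + 1.5
= 20.233 min

20.233 min


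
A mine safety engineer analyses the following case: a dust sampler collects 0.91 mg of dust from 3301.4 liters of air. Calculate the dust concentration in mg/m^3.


Convert liters to m^3: 1 m^3 = 1000 L
Concentration = mass / volume * 1000
= 0.91 / 3301.4 * 1000
= 0.0002756406373 * 1000
= 0.2756 mg/m^3

0.2756 mg/m^3
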